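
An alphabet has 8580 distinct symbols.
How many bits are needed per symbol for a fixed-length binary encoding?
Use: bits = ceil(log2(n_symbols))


log2(8580) = 13.0668
Bracket: 2^13 = 8192 < 8580 <= 2^14 = 16384
So ceil(log2(8580)) = 14

bits = ceil(log2(8580)) = ceil(13.0668) = 14 bits


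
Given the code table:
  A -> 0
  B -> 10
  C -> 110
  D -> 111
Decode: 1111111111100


Decoding:
111 -> D
111 -> D
111 -> D
110 -> C
0 -> A


Result: DDDCA


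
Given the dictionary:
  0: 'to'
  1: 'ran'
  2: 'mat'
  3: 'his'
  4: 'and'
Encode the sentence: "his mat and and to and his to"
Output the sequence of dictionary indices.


Look up each word in the dictionary:
  'his' -> 3
  'mat' -> 2
  'and' -> 4
  'and' -> 4
  'to' -> 0
  'and' -> 4
  'his' -> 3
  'to' -> 0

Encoded: [3, 2, 4, 4, 0, 4, 3, 0]


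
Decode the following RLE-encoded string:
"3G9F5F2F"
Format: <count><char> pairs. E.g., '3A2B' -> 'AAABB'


Expanding each <count><char> pair:
  3G -> 'GGG'
  9F -> 'FFFFFFFFF'
  5F -> 'FFFFF'
  2F -> 'FF'

Decoded = GGGFFFFFFFFFFFFFFFF


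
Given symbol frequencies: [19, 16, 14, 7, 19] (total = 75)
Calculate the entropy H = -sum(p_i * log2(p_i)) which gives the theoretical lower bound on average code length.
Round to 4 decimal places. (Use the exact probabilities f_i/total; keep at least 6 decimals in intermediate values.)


Per-symbol terms -p_i * log2(p_i) with p_i = f_i/75:
  p = 19/75 = 0.253333: log2(p) = -1.980891, -p*log2(p) = 0.501826
  p = 16/75 = 0.213333: log2(p) = -2.228819, -p*log2(p) = 0.475481
  p = 14/75 = 0.186667: log2(p) = -2.421464, -p*log2(p) = 0.452007
  p = 7/75 = 0.093333: log2(p) = -3.421464, -p*log2(p) = 0.319337
  p = 19/75 = 0.253333: log2(p) = -1.980891, -p*log2(p) = 0.501826
H = 0.501826 + 0.475481 + 0.452007 + 0.319337 + 0.501826 = 2.250477

H = 2.2505 bits/symbol


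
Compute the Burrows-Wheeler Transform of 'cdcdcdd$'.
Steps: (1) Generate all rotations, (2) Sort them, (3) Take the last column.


Rotations (sorted):
  0: $cdcdcdd -> last char: d
  1: cdcdcdd$ -> last char: $
  2: cdcdd$cd -> last char: d
  3: cdd$cdcd -> last char: d
  4: d$cdcdcd -> last char: d
  5: dcdcdd$c -> last char: c
  6: dcdd$cdc -> last char: c
  7: dd$cdcdc -> last char: c


BWT = d$dddccc


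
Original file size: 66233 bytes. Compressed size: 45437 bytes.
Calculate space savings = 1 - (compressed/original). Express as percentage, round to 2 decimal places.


ratio = compressed/original = 45437/66233 = 0.686018
savings = 1 - ratio = 1 - 0.686018 = 0.313982
as a percentage: 0.313982 * 100 = 31.4%

Space savings = 1 - 45437/66233 = 31.4%


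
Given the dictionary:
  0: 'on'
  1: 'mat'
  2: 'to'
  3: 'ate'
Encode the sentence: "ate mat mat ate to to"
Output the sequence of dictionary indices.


Look up each word in the dictionary:
  'ate' -> 3
  'mat' -> 1
  'mat' -> 1
  'ate' -> 3
  'to' -> 2
  'to' -> 2

Encoded: [3, 1, 1, 3, 2, 2]


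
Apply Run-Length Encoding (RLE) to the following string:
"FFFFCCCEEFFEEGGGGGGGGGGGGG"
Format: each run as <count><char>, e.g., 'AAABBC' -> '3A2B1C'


Scanning runs left to right:
  i=0: run of 'F' x 4 -> '4F'
  i=4: run of 'C' x 3 -> '3C'
  i=7: run of 'E' x 2 -> '2E'
  i=9: run of 'F' x 2 -> '2F'
  i=11: run of 'E' x 2 -> '2E'
  i=13: run of 'G' x 13 -> '13G'

RLE = 4F3C2E2F2E13G


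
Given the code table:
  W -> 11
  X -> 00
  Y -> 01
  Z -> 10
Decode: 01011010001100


Decoding:
01 -> Y
01 -> Y
10 -> Z
10 -> Z
00 -> X
11 -> W
00 -> X


Result: YYZZXWX


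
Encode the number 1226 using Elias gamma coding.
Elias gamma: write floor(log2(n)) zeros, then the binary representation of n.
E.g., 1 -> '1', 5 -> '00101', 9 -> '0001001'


num_bits = floor(log2(1226)) + 1 = 11
leading_zeros = num_bits - 1 = 10
binary(1226) = 10011001010

Elias gamma(1226) = '0000000000' + '10011001010' = 000000000010011001010 (21 bits)


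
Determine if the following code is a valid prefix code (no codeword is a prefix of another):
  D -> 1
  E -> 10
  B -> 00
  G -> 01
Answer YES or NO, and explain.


Checking each pair (does one codeword prefix another?):
  D='1' vs E='10': prefix -- VIOLATION

NO -- this is NOT a valid prefix code. D (1) is a prefix of E (10).


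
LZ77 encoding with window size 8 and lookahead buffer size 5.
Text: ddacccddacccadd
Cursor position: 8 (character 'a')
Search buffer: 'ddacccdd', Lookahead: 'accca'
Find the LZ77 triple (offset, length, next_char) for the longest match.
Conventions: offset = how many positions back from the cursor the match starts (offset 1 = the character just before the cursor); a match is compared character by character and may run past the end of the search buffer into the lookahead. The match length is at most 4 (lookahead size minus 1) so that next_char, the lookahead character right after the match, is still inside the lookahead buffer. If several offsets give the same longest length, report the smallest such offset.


Try each offset into the search buffer:
  offset=1 (pos 7, char 'd'): match length 0
  offset=2 (pos 6, char 'd'): match length 0
  offset=3 (pos 5, char 'c'): match length 0
  offset=4 (pos 4, char 'c'): match length 0
  offset=5 (pos 3, char 'c'): match length 0
  offset=6 (pos 2, char 'a'): match length 4
  offset=7 (pos 1, char 'd'): match length 0
  offset=8 (pos 0, char 'd'): match length 0
Longest match has length 4 at offset 6.
next_char = character at position 8 + 4 = 12 -> 'a'

Best match: offset=6, length=4 (matching 'accc' starting at position 2)
LZ77 triple: (6, 4, 'a')


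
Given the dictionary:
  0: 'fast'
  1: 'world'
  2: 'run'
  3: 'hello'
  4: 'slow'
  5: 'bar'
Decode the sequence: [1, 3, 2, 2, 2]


Look up each index in the dictionary:
  1 -> 'world'
  3 -> 'hello'
  2 -> 'run'
  2 -> 'run'
  2 -> 'run'

Decoded: "world hello run run run"


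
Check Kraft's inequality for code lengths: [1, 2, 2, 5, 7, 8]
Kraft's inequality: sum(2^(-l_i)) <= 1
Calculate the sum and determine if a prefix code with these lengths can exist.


Sum = 2^(-1) + 2^(-2) + 2^(-2) + 2^(-5) + 2^(-7) + 2^(-8)
    = 0.5 + 0.25 + 0.25 + 0.03125 + 0.0078125 + 0.00390625
    = 267/256 = 1.04296875
Since 1.04296875 > 1, Kraft's inequality is NOT satisfied.
A prefix code with these lengths CANNOT exist.

Kraft sum = 1.04296875. Not satisfied.


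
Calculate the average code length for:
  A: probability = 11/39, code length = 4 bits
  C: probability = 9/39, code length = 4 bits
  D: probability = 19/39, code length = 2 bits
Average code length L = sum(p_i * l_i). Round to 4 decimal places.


Weighted contributions p_i * l_i:
  A: (11/39) * 4 = 44/39
  C: (9/39) * 4 = 36/39
  D: (19/39) * 2 = 38/39
Sum = (44 + 36 + 38)/39 = 118/39

L = 118/39 = 3.0256 bits/symbol


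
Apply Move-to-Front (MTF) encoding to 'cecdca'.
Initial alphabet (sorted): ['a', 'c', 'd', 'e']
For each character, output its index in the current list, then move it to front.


MTF encoding:
'c': index 1 in ['a', 'c', 'd', 'e'] -> ['c', 'a', 'd', 'e']
'e': index 3 in ['c', 'a', 'd', 'e'] -> ['e', 'c', 'a', 'd']
'c': index 1 in ['e', 'c', 'a', 'd'] -> ['c', 'e', 'a', 'd']
'd': index 3 in ['c', 'e', 'a', 'd'] -> ['d', 'c', 'e', 'a']
'c': index 1 in ['d', 'c', 'e', 'a'] -> ['c', 'd', 'e', 'a']
'a': index 3 in ['c', 'd', 'e', 'a'] -> ['a', 'c', 'd', 'e']


Output: [1, 3, 1, 3, 1, 3]


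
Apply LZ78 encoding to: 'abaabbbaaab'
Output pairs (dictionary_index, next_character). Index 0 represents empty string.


LZ78 encoding steps:
Dictionary: {0: ''}
Step 1: w='' (idx 0), next='a' -> output (0, 'a'), add 'a' as idx 1
Step 2: w='' (idx 0), next='b' -> output (0, 'b'), add 'b' as idx 2
Step 3: w='a' (idx 1), next='a' -> output (1, 'a'), add 'aa' as idx 3
Step 4: w='b' (idx 2), next='b' -> output (2, 'b'), add 'bb' as idx 4
Step 5: w='b' (idx 2), next='a' -> output (2, 'a'), add 'ba' as idx 5
Step 6: w='aa' (idx 3), next='b' -> output (3, 'b'), add 'aab' as idx 6


Encoded: [(0, 'a'), (0, 'b'), (1, 'a'), (2, 'b'), (2, 'a'), (3, 'b')]


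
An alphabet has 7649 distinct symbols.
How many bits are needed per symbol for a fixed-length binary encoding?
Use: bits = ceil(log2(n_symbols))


log2(7649) = 12.9011
Bracket: 2^12 = 4096 < 7649 <= 2^13 = 8192
So ceil(log2(7649)) = 13

bits = ceil(log2(7649)) = ceil(12.9011) = 13 bits


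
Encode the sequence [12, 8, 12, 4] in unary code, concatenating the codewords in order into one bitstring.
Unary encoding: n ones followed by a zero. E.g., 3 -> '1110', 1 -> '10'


Encode each number as n ones followed by a terminating 0:
  12 -> 1111111111110 (13 bits)
  8 -> 111111110 (9 bits)
  12 -> 1111111111110 (13 bits)
  4 -> 11110 (5 bits)
Total length = 13 + 9 + 13 + 5 = 40 bits.

Unary([12, 8, 12, 4]) = 1111111111110111111110111111111111011110 (40 bits)


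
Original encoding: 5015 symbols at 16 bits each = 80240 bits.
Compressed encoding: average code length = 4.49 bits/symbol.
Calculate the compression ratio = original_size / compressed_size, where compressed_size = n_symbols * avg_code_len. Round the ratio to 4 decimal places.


original_size = n_symbols * orig_bits = 5015 * 16 = 80240 bits
compressed_size = n_symbols * avg_code_len = 5015 * 4.49 = 22517.35 bits
ratio = original_size / compressed_size = 80240 / 22517.35 = 3.5635

Compression ratio = 3.5635


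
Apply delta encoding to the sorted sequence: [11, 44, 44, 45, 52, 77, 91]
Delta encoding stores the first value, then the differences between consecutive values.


First value: 11
Deltas:
  44 - 11 = 33
  44 - 44 = 0
  45 - 44 = 1
  52 - 45 = 7
  77 - 52 = 25
  91 - 77 = 14


Delta encoded: [11, 33, 0, 1, 7, 25, 14]


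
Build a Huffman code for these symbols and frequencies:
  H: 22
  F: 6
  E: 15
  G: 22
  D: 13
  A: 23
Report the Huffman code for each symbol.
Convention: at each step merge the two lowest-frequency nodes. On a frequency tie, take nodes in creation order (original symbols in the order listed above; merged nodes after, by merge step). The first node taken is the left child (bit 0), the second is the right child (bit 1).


Huffman tree construction:
Step 1: Merge F(6) + D(13) = 19
Step 2: Merge E(15) + (F+D)(19) = 34
Step 3: Merge H(22) + G(22) = 44
Step 4: Merge A(23) + (E+(F+D))(34) = 57
Step 5: Merge (H+G)(44) + (A+(E+(F+D)))(57) = 101
Read each symbol's code off the tree from the root (left child = 0, right child = 1).

Codes:
  H: 00 (length 2)
  F: 1110 (length 4)
  E: 110 (length 3)
  G: 01 (length 2)
  D: 1111 (length 4)
  A: 10 (length 2)
Average code length: 255/101 = 2.5248 bits/symbol


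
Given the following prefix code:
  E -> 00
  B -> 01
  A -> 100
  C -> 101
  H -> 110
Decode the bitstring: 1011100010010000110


Decoding step by step:
Bits 101 -> C
Bits 110 -> H
Bits 00 -> E
Bits 100 -> A
Bits 100 -> A
Bits 00 -> E
Bits 110 -> H


Decoded message: CHEAAEH


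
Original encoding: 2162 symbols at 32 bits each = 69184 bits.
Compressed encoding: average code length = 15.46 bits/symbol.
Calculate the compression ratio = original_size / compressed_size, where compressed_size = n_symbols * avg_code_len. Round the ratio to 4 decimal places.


original_size = n_symbols * orig_bits = 2162 * 32 = 69184 bits
compressed_size = n_symbols * avg_code_len = 2162 * 15.46 = 33424.52 bits
ratio = original_size / compressed_size = 69184 / 33424.52 = 2.0699

Compression ratio = 2.0699


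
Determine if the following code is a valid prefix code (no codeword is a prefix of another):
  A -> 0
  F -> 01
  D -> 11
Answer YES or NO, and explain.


Checking each pair (does one codeword prefix another?):
  A='0' vs F='01': prefix -- VIOLATION

NO -- this is NOT a valid prefix code. A (0) is a prefix of F (01).


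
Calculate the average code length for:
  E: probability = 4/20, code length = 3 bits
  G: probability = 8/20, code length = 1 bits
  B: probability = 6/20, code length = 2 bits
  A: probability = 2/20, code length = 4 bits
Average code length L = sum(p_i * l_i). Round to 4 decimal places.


Weighted contributions p_i * l_i:
  E: (4/20) * 3 = 12/20
  G: (8/20) * 1 = 8/20
  B: (6/20) * 2 = 12/20
  A: (2/20) * 4 = 8/20
Sum = (12 + 8 + 12 + 8)/20 = 40/20

L = 40/20 = 2.0000 bits/symbol


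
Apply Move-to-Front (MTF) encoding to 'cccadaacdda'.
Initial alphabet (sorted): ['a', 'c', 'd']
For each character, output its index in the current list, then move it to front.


MTF encoding:
'c': index 1 in ['a', 'c', 'd'] -> ['c', 'a', 'd']
'c': index 0 in ['c', 'a', 'd'] -> ['c', 'a', 'd']
'c': index 0 in ['c', 'a', 'd'] -> ['c', 'a', 'd']
'a': index 1 in ['c', 'a', 'd'] -> ['a', 'c', 'd']
'd': index 2 in ['a', 'c', 'd'] -> ['d', 'a', 'c']
'a': index 1 in ['d', 'a', 'c'] -> ['a', 'd', 'c']
'a': index 0 in ['a', 'd', 'c'] -> ['a', 'd', 'c']
'c': index 2 in ['a', 'd', 'c'] -> ['c', 'a', 'd']
'd': index 2 in ['c', 'a', 'd'] -> ['d', 'c', 'a']
'd': index 0 in ['d', 'c', 'a'] -> ['d', 'c', 'a']
'a': index 2 in ['d', 'c', 'a'] -> ['a', 'd', 'c']


Output: [1, 0, 0, 1, 2, 1, 0, 2, 2, 0, 2]


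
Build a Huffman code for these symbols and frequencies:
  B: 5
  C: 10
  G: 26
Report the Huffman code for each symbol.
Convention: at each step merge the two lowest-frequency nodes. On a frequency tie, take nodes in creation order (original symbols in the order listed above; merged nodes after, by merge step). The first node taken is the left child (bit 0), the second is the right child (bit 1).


Huffman tree construction:
Step 1: Merge B(5) + C(10) = 15
Step 2: Merge (B+C)(15) + G(26) = 41
Read each symbol's code off the tree from the root (left child = 0, right child = 1).

Codes:
  B: 00 (length 2)
  C: 01 (length 2)
  G: 1 (length 1)
Average code length: 56/41 = 1.3659 bits/symbol


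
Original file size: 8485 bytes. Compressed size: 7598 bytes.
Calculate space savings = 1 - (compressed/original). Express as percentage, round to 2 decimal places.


ratio = compressed/original = 7598/8485 = 0.895463
savings = 1 - ratio = 1 - 0.895463 = 0.104537
as a percentage: 0.104537 * 100 = 10.45%

Space savings = 1 - 7598/8485 = 10.45%


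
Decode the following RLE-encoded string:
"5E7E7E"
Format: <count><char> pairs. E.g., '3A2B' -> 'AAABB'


Expanding each <count><char> pair:
  5E -> 'EEEEE'
  7E -> 'EEEEEEE'
  7E -> 'EEEEEEE'

Decoded = EEEEEEEEEEEEEEEEEEE


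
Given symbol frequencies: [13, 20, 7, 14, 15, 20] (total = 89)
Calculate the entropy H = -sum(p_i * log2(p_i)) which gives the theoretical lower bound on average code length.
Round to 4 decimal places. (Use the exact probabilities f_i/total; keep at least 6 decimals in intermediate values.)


Per-symbol terms -p_i * log2(p_i) with p_i = f_i/89:
  p = 13/89 = 0.146067: log2(p) = -2.775294, -p*log2(p) = 0.405380
  p = 20/89 = 0.224719: log2(p) = -2.153805, -p*log2(p) = 0.484001
  p = 7/89 = 0.078652: log2(p) = -3.668379, -p*log2(p) = 0.288524
  p = 14/89 = 0.157303: log2(p) = -2.668379, -p*log2(p) = 0.419745
  p = 15/89 = 0.168539: log2(p) = -2.568843, -p*log2(p) = 0.432951
  p = 20/89 = 0.224719: log2(p) = -2.153805, -p*log2(p) = 0.484001
H = 0.405380 + 0.484001 + 0.288524 + 0.419745 + 0.432951 + 0.484001 = 2.514602

H = 2.5146 bits/symbol


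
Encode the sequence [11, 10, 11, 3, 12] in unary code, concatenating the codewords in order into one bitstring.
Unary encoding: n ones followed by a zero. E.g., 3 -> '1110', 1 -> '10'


Encode each number as n ones followed by a terminating 0:
  11 -> 111111111110 (12 bits)
  10 -> 11111111110 (11 bits)
  11 -> 111111111110 (12 bits)
  3 -> 1110 (4 bits)
  12 -> 1111111111110 (13 bits)
Total length = 12 + 11 + 12 + 4 + 13 = 52 bits.

Unary([11, 10, 11, 3, 12]) = 1111111111101111111111011111111111011101111111111110 (52 bits)


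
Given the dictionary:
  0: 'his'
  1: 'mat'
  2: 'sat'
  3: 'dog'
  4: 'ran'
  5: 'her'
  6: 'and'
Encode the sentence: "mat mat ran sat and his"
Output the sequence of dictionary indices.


Look up each word in the dictionary:
  'mat' -> 1
  'mat' -> 1
  'ran' -> 4
  'sat' -> 2
  'and' -> 6
  'his' -> 0

Encoded: [1, 1, 4, 2, 6, 0]


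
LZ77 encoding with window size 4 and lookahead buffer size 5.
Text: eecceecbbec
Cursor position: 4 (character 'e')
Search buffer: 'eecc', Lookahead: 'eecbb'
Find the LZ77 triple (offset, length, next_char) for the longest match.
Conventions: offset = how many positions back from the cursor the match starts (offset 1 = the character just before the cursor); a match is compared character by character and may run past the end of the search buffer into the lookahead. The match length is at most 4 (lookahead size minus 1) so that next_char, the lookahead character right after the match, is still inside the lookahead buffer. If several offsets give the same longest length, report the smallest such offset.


Try each offset into the search buffer:
  offset=1 (pos 3, char 'c'): match length 0
  offset=2 (pos 2, char 'c'): match length 0
  offset=3 (pos 1, char 'e'): match length 1
  offset=4 (pos 0, char 'e'): match length 3
Longest match has length 3 at offset 4.
next_char = character at position 4 + 3 = 7 -> 'b'

Best match: offset=4, length=3 (matching 'eec' starting at position 0)
LZ77 triple: (4, 3, 'b')


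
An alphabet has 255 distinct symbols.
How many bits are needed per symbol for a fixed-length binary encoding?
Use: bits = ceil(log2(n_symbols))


log2(255) = 7.9944
Bracket: 2^7 = 128 < 255 <= 2^8 = 256
So ceil(log2(255)) = 8

bits = ceil(log2(255)) = ceil(7.9944) = 8 bits


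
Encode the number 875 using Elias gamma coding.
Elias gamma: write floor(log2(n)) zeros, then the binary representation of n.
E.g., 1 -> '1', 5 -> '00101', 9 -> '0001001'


num_bits = floor(log2(875)) + 1 = 10
leading_zeros = num_bits - 1 = 9
binary(875) = 1101101011

Elias gamma(875) = '000000000' + '1101101011' = 0000000001101101011 (19 bits)


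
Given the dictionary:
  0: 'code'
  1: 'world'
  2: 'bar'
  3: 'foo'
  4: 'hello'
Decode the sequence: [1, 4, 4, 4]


Look up each index in the dictionary:
  1 -> 'world'
  4 -> 'hello'
  4 -> 'hello'
  4 -> 'hello'

Decoded: "world hello hello hello"


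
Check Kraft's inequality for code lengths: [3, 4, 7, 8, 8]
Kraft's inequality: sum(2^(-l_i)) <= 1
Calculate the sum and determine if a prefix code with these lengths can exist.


Sum = 2^(-3) + 2^(-4) + 2^(-7) + 2^(-8) + 2^(-8)
    = 0.125 + 0.0625 + 0.0078125 + 0.00390625 + 0.00390625
    = 52/256 = 0.203125
Since 0.203125 <= 1, Kraft's inequality IS satisfied.
A prefix code with these lengths CAN exist.

Kraft sum = 0.203125. Satisfied.


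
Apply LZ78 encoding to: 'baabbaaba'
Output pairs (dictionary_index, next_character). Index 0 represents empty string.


LZ78 encoding steps:
Dictionary: {0: ''}
Step 1: w='' (idx 0), next='b' -> output (0, 'b'), add 'b' as idx 1
Step 2: w='' (idx 0), next='a' -> output (0, 'a'), add 'a' as idx 2
Step 3: w='a' (idx 2), next='b' -> output (2, 'b'), add 'ab' as idx 3
Step 4: w='b' (idx 1), next='a' -> output (1, 'a'), add 'ba' as idx 4
Step 5: w='ab' (idx 3), next='a' -> output (3, 'a'), add 'aba' as idx 5


Encoded: [(0, 'b'), (0, 'a'), (2, 'b'), (1, 'a'), (3, 'a')]


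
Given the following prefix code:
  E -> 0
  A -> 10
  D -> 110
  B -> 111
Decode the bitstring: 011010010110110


Decoding step by step:
Bits 0 -> E
Bits 110 -> D
Bits 10 -> A
Bits 0 -> E
Bits 10 -> A
Bits 110 -> D
Bits 110 -> D


Decoded message: EDAEADD


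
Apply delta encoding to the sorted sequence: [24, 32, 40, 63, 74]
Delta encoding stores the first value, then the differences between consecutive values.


First value: 24
Deltas:
  32 - 24 = 8
  40 - 32 = 8
  63 - 40 = 23
  74 - 63 = 11


Delta encoded: [24, 8, 8, 23, 11]


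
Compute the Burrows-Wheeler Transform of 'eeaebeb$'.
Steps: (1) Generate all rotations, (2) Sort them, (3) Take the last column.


Rotations (sorted):
  0: $eeaebeb -> last char: b
  1: aebeb$ee -> last char: e
  2: b$eeaebe -> last char: e
  3: beb$eeae -> last char: e
  4: eaebeb$e -> last char: e
  5: eb$eeaeb -> last char: b
  6: ebeb$eea -> last char: a
  7: eeaebeb$ -> last char: $


BWT = beeeeba$


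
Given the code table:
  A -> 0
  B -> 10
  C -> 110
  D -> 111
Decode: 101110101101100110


Decoding:
10 -> B
111 -> D
0 -> A
10 -> B
110 -> C
110 -> C
0 -> A
110 -> C


Result: BDABCCAC


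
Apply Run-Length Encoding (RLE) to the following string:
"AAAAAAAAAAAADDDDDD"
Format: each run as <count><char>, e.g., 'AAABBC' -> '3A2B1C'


Scanning runs left to right:
  i=0: run of 'A' x 12 -> '12A'
  i=12: run of 'D' x 6 -> '6D'

RLE = 12A6D


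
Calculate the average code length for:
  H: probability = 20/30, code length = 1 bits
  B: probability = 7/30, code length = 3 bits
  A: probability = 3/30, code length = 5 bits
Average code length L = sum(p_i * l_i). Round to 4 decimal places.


Weighted contributions p_i * l_i:
  H: (20/30) * 1 = 20/30
  B: (7/30) * 3 = 21/30
  A: (3/30) * 5 = 15/30
Sum = (20 + 21 + 15)/30 = 56/30

L = 56/30 = 1.8667 bits/symbol


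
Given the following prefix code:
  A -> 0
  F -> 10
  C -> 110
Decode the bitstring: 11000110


Decoding step by step:
Bits 110 -> C
Bits 0 -> A
Bits 0 -> A
Bits 110 -> C


Decoded message: CAAC


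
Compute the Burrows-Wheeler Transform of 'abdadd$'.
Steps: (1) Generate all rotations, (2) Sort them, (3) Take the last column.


Rotations (sorted):
  0: $abdadd -> last char: d
  1: abdadd$ -> last char: $
  2: add$abd -> last char: d
  3: bdadd$a -> last char: a
  4: d$abdad -> last char: d
  5: dadd$ab -> last char: b
  6: dd$abda -> last char: a


BWT = d$dadba


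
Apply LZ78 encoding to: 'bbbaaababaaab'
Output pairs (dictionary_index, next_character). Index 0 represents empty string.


LZ78 encoding steps:
Dictionary: {0: ''}
Step 1: w='' (idx 0), next='b' -> output (0, 'b'), add 'b' as idx 1
Step 2: w='b' (idx 1), next='b' -> output (1, 'b'), add 'bb' as idx 2
Step 3: w='' (idx 0), next='a' -> output (0, 'a'), add 'a' as idx 3
Step 4: w='a' (idx 3), next='a' -> output (3, 'a'), add 'aa' as idx 4
Step 5: w='b' (idx 1), next='a' -> output (1, 'a'), add 'ba' as idx 5
Step 6: w='ba' (idx 5), next='a' -> output (5, 'a'), add 'baa' as idx 6
Step 7: w='a' (idx 3), next='b' -> output (3, 'b'), add 'ab' as idx 7


Encoded: [(0, 'b'), (1, 'b'), (0, 'a'), (3, 'a'), (1, 'a'), (5, 'a'), (3, 'b')]


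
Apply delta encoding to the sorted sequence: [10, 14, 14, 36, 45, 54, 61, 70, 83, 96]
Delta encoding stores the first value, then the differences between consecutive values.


First value: 10
Deltas:
  14 - 10 = 4
  14 - 14 = 0
  36 - 14 = 22
  45 - 36 = 9
  54 - 45 = 9
  61 - 54 = 7
  70 - 61 = 9
  83 - 70 = 13
  96 - 83 = 13


Delta encoded: [10, 4, 0, 22, 9, 9, 7, 9, 13, 13]


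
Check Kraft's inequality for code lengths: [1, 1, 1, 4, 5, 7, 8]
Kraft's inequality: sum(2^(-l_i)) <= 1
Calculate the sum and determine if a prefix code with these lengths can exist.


Sum = 2^(-1) + 2^(-1) + 2^(-1) + 2^(-4) + 2^(-5) + 2^(-7) + 2^(-8)
    = 0.5 + 0.5 + 0.5 + 0.0625 + 0.03125 + 0.0078125 + 0.00390625
    = 411/256 = 1.60546875
Since 1.60546875 > 1, Kraft's inequality is NOT satisfied.
A prefix code with these lengths CANNOT exist.

Kraft sum = 1.60546875. Not satisfied.


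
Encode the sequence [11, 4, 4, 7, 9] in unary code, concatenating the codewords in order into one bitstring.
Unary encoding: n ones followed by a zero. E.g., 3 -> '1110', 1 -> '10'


Encode each number as n ones followed by a terminating 0:
  11 -> 111111111110 (12 bits)
  4 -> 11110 (5 bits)
  4 -> 11110 (5 bits)
  7 -> 11111110 (8 bits)
  9 -> 1111111110 (10 bits)
Total length = 12 + 5 + 5 + 8 + 10 = 40 bits.

Unary([11, 4, 4, 7, 9]) = 1111111111101111011110111111101111111110 (40 bits)


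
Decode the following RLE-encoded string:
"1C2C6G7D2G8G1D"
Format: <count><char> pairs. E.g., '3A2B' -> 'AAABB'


Expanding each <count><char> pair:
  1C -> 'C'
  2C -> 'CC'
  6G -> 'GGGGGG'
  7D -> 'DDDDDDD'
  2G -> 'GG'
  8G -> 'GGGGGGGG'
  1D -> 'D'

Decoded = CCCGGGGGGDDDDDDDGGGGGGGGGGD


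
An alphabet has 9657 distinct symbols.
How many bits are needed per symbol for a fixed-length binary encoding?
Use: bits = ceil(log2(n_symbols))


log2(9657) = 13.2374
Bracket: 2^13 = 8192 < 9657 <= 2^14 = 16384
So ceil(log2(9657)) = 14

bits = ceil(log2(9657)) = ceil(13.2374) = 14 bits


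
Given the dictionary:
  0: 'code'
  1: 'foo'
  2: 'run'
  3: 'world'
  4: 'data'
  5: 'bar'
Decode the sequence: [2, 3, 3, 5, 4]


Look up each index in the dictionary:
  2 -> 'run'
  3 -> 'world'
  3 -> 'world'
  5 -> 'bar'
  4 -> 'data'

Decoded: "run world world bar data"


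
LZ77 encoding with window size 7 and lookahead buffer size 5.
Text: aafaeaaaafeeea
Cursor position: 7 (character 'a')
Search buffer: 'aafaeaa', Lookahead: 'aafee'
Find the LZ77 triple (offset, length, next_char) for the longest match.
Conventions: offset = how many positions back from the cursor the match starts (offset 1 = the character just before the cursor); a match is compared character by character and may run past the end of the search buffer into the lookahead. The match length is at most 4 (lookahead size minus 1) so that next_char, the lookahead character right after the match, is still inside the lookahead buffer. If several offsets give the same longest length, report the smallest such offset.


Try each offset into the search buffer:
  offset=1 (pos 6, char 'a'): match length 2
  offset=2 (pos 5, char 'a'): match length 2
  offset=3 (pos 4, char 'e'): match length 0
  offset=4 (pos 3, char 'a'): match length 1
  offset=5 (pos 2, char 'f'): match length 0
  offset=6 (pos 1, char 'a'): match length 1
  offset=7 (pos 0, char 'a'): match length 3
Longest match has length 3 at offset 7.
next_char = character at position 7 + 3 = 10 -> 'e'

Best match: offset=7, length=3 (matching 'aaf' starting at position 0)
LZ77 triple: (7, 3, 'e')


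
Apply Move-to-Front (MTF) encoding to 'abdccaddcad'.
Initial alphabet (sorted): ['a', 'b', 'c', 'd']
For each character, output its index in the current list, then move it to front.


MTF encoding:
'a': index 0 in ['a', 'b', 'c', 'd'] -> ['a', 'b', 'c', 'd']
'b': index 1 in ['a', 'b', 'c', 'd'] -> ['b', 'a', 'c', 'd']
'd': index 3 in ['b', 'a', 'c', 'd'] -> ['d', 'b', 'a', 'c']
'c': index 3 in ['d', 'b', 'a', 'c'] -> ['c', 'd', 'b', 'a']
'c': index 0 in ['c', 'd', 'b', 'a'] -> ['c', 'd', 'b', 'a']
'a': index 3 in ['c', 'd', 'b', 'a'] -> ['a', 'c', 'd', 'b']
'd': index 2 in ['a', 'c', 'd', 'b'] -> ['d', 'a', 'c', 'b']
'd': index 0 in ['d', 'a', 'c', 'b'] -> ['d', 'a', 'c', 'b']
'c': index 2 in ['d', 'a', 'c', 'b'] -> ['c', 'd', 'a', 'b']
'a': index 2 in ['c', 'd', 'a', 'b'] -> ['a', 'c', 'd', 'b']
'd': index 2 in ['a', 'c', 'd', 'b'] -> ['d', 'a', 'c', 'b']


Output: [0, 1, 3, 3, 0, 3, 2, 0, 2, 2, 2]


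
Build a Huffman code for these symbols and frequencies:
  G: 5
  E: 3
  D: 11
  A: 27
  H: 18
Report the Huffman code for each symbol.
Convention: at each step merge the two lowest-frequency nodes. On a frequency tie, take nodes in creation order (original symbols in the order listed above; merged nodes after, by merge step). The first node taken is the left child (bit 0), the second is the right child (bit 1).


Huffman tree construction:
Step 1: Merge E(3) + G(5) = 8
Step 2: Merge (E+G)(8) + D(11) = 19
Step 3: Merge H(18) + ((E+G)+D)(19) = 37
Step 4: Merge A(27) + (H+((E+G)+D))(37) = 64
Read each symbol's code off the tree from the root (left child = 0, right child = 1).

Codes:
  G: 1101 (length 4)
  E: 1100 (length 4)
  D: 111 (length 3)
  A: 0 (length 1)
  H: 10 (length 2)
Average code length: 128/64 = 2.0000 bits/symbol


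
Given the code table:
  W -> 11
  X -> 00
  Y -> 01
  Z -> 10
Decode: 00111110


Decoding:
00 -> X
11 -> W
11 -> W
10 -> Z


Result: XWWZ


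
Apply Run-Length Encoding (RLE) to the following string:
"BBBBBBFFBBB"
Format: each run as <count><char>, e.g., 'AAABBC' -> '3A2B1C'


Scanning runs left to right:
  i=0: run of 'B' x 6 -> '6B'
  i=6: run of 'F' x 2 -> '2F'
  i=8: run of 'B' x 3 -> '3B'

RLE = 6B2F3B


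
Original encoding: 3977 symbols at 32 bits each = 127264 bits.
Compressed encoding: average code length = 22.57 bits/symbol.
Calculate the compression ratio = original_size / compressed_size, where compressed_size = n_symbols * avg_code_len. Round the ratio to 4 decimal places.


original_size = n_symbols * orig_bits = 3977 * 32 = 127264 bits
compressed_size = n_symbols * avg_code_len = 3977 * 22.57 = 89760.89 bits
ratio = original_size / compressed_size = 127264 / 89760.89 = 1.4178

Compression ratio = 1.4178


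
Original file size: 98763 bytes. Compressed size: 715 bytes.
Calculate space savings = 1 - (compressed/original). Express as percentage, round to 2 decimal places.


ratio = compressed/original = 715/98763 = 0.00724
savings = 1 - ratio = 1 - 0.00724 = 0.99276
as a percentage: 0.99276 * 100 = 99.28%

Space savings = 1 - 715/98763 = 99.28%


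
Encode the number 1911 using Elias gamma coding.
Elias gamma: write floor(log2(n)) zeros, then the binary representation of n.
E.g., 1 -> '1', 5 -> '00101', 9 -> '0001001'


num_bits = floor(log2(1911)) + 1 = 11
leading_zeros = num_bits - 1 = 10
binary(1911) = 11101110111

Elias gamma(1911) = '0000000000' + '11101110111' = 000000000011101110111 (21 bits)


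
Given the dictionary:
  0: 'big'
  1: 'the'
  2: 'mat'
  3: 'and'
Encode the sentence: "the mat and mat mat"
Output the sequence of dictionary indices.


Look up each word in the dictionary:
  'the' -> 1
  'mat' -> 2
  'and' -> 3
  'mat' -> 2
  'mat' -> 2

Encoded: [1, 2, 3, 2, 2]


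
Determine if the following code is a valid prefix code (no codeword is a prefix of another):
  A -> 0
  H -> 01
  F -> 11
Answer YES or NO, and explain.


Checking each pair (does one codeword prefix another?):
  A='0' vs H='01': prefix -- VIOLATION

NO -- this is NOT a valid prefix code. A (0) is a prefix of H (01).


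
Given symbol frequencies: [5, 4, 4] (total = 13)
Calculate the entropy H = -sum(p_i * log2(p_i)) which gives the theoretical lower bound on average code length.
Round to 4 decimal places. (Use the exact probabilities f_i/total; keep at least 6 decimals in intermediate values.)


Per-symbol terms -p_i * log2(p_i) with p_i = f_i/13:
  p = 5/13 = 0.384615: log2(p) = -1.378512, -p*log2(p) = 0.530197
  p = 4/13 = 0.307692: log2(p) = -1.700440, -p*log2(p) = 0.523212
  p = 4/13 = 0.307692: log2(p) = -1.700440, -p*log2(p) = 0.523212
H = 0.530197 + 0.523212 + 0.523212 = 1.576621

H = 1.5766 bits/symbol


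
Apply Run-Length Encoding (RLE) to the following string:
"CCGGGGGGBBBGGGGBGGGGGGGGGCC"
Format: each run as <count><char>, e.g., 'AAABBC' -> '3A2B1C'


Scanning runs left to right:
  i=0: run of 'C' x 2 -> '2C'
  i=2: run of 'G' x 6 -> '6G'
  i=8: run of 'B' x 3 -> '3B'
  i=11: run of 'G' x 4 -> '4G'
  i=15: run of 'B' x 1 -> '1B'
  i=16: run of 'G' x 9 -> '9G'
  i=25: run of 'C' x 2 -> '2C'

RLE = 2C6G3B4G1B9G2C


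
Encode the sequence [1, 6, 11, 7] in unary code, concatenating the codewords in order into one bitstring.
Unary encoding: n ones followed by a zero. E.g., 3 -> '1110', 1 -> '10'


Encode each number as n ones followed by a terminating 0:
  1 -> 10 (2 bits)
  6 -> 1111110 (7 bits)
  11 -> 111111111110 (12 bits)
  7 -> 11111110 (8 bits)
Total length = 2 + 7 + 12 + 8 = 29 bits.

Unary([1, 6, 11, 7]) = 10111111011111111111011111110 (29 bits)


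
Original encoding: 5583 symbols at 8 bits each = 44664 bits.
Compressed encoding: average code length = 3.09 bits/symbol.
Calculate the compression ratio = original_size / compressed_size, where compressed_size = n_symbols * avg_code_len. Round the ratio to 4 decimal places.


original_size = n_symbols * orig_bits = 5583 * 8 = 44664 bits
compressed_size = n_symbols * avg_code_len = 5583 * 3.09 = 17251.47 bits
ratio = original_size / compressed_size = 44664 / 17251.47 = 2.589

Compression ratio = 2.589


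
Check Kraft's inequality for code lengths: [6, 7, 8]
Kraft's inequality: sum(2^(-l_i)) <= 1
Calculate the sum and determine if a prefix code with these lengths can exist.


Sum = 2^(-6) + 2^(-7) + 2^(-8)
    = 0.015625 + 0.0078125 + 0.00390625
    = 7/256 = 0.02734375
Since 0.02734375 <= 1, Kraft's inequality IS satisfied.
A prefix code with these lengths CAN exist.

Kraft sum = 0.02734375. Satisfied.


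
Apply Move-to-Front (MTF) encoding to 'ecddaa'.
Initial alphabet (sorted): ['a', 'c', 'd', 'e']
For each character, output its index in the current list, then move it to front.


MTF encoding:
'e': index 3 in ['a', 'c', 'd', 'e'] -> ['e', 'a', 'c', 'd']
'c': index 2 in ['e', 'a', 'c', 'd'] -> ['c', 'e', 'a', 'd']
'd': index 3 in ['c', 'e', 'a', 'd'] -> ['d', 'c', 'e', 'a']
'd': index 0 in ['d', 'c', 'e', 'a'] -> ['d', 'c', 'e', 'a']
'a': index 3 in ['d', 'c', 'e', 'a'] -> ['a', 'd', 'c', 'e']
'a': index 0 in ['a', 'd', 'c', 'e'] -> ['a', 'd', 'c', 'e']


Output: [3, 2, 3, 0, 3, 0]


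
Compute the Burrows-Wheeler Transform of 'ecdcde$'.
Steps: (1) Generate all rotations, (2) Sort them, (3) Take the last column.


Rotations (sorted):
  0: $ecdcde -> last char: e
  1: cdcde$e -> last char: e
  2: cde$ecd -> last char: d
  3: dcde$ec -> last char: c
  4: de$ecdc -> last char: c
  5: e$ecdcd -> last char: d
  6: ecdcde$ -> last char: $


BWT = eedccd$


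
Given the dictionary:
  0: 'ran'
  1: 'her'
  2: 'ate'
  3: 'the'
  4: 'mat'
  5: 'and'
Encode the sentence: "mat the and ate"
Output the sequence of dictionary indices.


Look up each word in the dictionary:
  'mat' -> 4
  'the' -> 3
  'and' -> 5
  'ate' -> 2

Encoded: [4, 3, 5, 2]


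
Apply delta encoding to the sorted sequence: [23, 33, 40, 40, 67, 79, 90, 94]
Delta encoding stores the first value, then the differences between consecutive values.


First value: 23
Deltas:
  33 - 23 = 10
  40 - 33 = 7
  40 - 40 = 0
  67 - 40 = 27
  79 - 67 = 12
  90 - 79 = 11
  94 - 90 = 4


Delta encoded: [23, 10, 7, 0, 27, 12, 11, 4]


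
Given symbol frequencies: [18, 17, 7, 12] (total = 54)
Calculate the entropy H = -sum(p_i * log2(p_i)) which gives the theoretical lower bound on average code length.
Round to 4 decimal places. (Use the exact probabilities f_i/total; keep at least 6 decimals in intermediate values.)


Per-symbol terms -p_i * log2(p_i) with p_i = f_i/54:
  p = 18/54 = 0.333333: log2(p) = -1.584963, -p*log2(p) = 0.528321
  p = 17/54 = 0.314815: log2(p) = -1.667425, -p*log2(p) = 0.524930
  p = 7/54 = 0.129630: log2(p) = -2.947533, -p*log2(p) = 0.382088
  p = 12/54 = 0.222222: log2(p) = -2.169925, -p*log2(p) = 0.482206
H = 0.528321 + 0.524930 + 0.382088 + 0.482206 = 1.917545

H = 1.9175 bits/symbol


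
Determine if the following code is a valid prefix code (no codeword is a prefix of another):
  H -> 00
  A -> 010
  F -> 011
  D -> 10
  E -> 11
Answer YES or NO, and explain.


Checking each pair (does one codeword prefix another?):
  H='00' vs A='010': no prefix
  H='00' vs F='011': no prefix
  H='00' vs D='10': no prefix
  H='00' vs E='11': no prefix
  A='010' vs H='00': no prefix
  A='010' vs F='011': no prefix
  A='010' vs D='10': no prefix
  A='010' vs E='11': no prefix
  F='011' vs H='00': no prefix
  F='011' vs A='010': no prefix
  F='011' vs D='10': no prefix
  F='011' vs E='11': no prefix
  D='10' vs H='00': no prefix
  D='10' vs A='010': no prefix
  D='10' vs F='011': no prefix
  D='10' vs E='11': no prefix
  E='11' vs H='00': no prefix
  E='11' vs A='010': no prefix
  E='11' vs F='011': no prefix
  E='11' vs D='10': no prefix
No violation found over all pairs.

YES -- this is a valid prefix code. No codeword is a prefix of any other codeword.


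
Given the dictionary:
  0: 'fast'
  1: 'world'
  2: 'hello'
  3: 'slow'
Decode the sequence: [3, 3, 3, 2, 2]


Look up each index in the dictionary:
  3 -> 'slow'
  3 -> 'slow'
  3 -> 'slow'
  2 -> 'hello'
  2 -> 'hello'

Decoded: "slow slow slow hello hello"


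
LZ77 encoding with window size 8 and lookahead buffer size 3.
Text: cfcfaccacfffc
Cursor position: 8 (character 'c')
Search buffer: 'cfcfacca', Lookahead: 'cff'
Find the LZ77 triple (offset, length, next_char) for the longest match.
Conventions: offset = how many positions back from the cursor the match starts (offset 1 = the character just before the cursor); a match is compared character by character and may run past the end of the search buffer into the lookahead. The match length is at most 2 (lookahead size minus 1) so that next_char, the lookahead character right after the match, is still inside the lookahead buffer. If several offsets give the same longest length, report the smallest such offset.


Try each offset into the search buffer:
  offset=1 (pos 7, char 'a'): match length 0
  offset=2 (pos 6, char 'c'): match length 1
  offset=3 (pos 5, char 'c'): match length 1
  offset=4 (pos 4, char 'a'): match length 0
  offset=5 (pos 3, char 'f'): match length 0
  offset=6 (pos 2, char 'c'): match length 2
  offset=7 (pos 1, char 'f'): match length 0
  offset=8 (pos 0, char 'c'): match length 2
Longest match has length 2, found at offsets 6, 8; take the smallest, offset 6.
next_char = character at position 8 + 2 = 10 -> 'f'

Best match: offset=6, length=2 (matching 'cf' starting at position 2)
LZ77 triple: (6, 2, 'f')


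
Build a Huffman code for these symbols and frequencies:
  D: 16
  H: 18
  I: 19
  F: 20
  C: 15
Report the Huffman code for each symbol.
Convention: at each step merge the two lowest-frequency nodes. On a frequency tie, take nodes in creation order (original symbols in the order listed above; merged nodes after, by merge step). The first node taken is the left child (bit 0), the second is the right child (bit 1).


Huffman tree construction:
Step 1: Merge C(15) + D(16) = 31
Step 2: Merge H(18) + I(19) = 37
Step 3: Merge F(20) + (C+D)(31) = 51
Step 4: Merge (H+I)(37) + (F+(C+D))(51) = 88
Read each symbol's code off the tree from the root (left child = 0, right child = 1).

Codes:
  D: 111 (length 3)
  H: 00 (length 2)
  I: 01 (length 2)
  F: 10 (length 2)
  C: 110 (length 3)
Average code length: 207/88 = 2.3523 bits/symbol


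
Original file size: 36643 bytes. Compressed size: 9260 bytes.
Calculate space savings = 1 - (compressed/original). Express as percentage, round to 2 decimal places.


ratio = compressed/original = 9260/36643 = 0.252709
savings = 1 - ratio = 1 - 0.252709 = 0.747291
as a percentage: 0.747291 * 100 = 74.73%

Space savings = 1 - 9260/36643 = 74.73%


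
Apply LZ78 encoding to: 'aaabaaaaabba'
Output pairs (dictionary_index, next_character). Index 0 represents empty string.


LZ78 encoding steps:
Dictionary: {0: ''}
Step 1: w='' (idx 0), next='a' -> output (0, 'a'), add 'a' as idx 1
Step 2: w='a' (idx 1), next='a' -> output (1, 'a'), add 'aa' as idx 2
Step 3: w='' (idx 0), next='b' -> output (0, 'b'), add 'b' as idx 3
Step 4: w='aa' (idx 2), next='a' -> output (2, 'a'), add 'aaa' as idx 4
Step 5: w='aa' (idx 2), next='b' -> output (2, 'b'), add 'aab' as idx 5
Step 6: w='b' (idx 3), next='a' -> output (3, 'a'), add 'ba' as idx 6


Encoded: [(0, 'a'), (1, 'a'), (0, 'b'), (2, 'a'), (2, 'b'), (3, 'a')]


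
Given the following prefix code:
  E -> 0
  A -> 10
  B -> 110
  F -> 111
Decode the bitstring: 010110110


Decoding step by step:
Bits 0 -> E
Bits 10 -> A
Bits 110 -> B
Bits 110 -> B


Decoded message: EABB


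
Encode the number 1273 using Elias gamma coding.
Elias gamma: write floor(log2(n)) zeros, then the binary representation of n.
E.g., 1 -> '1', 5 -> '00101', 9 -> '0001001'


num_bits = floor(log2(1273)) + 1 = 11
leading_zeros = num_bits - 1 = 10
binary(1273) = 10011111001

Elias gamma(1273) = '0000000000' + '10011111001' = 000000000010011111001 (21 bits)


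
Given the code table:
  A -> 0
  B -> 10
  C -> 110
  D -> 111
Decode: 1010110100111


Decoding:
10 -> B
10 -> B
110 -> C
10 -> B
0 -> A
111 -> D


Result: BBCBAD


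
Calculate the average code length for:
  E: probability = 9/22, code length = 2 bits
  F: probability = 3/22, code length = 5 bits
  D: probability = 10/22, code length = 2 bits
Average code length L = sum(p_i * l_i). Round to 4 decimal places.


Weighted contributions p_i * l_i:
  E: (9/22) * 2 = 18/22
  F: (3/22) * 5 = 15/22
  D: (10/22) * 2 = 20/22
Sum = (18 + 15 + 20)/22 = 53/22

L = 53/22 = 2.4091 bits/symbol


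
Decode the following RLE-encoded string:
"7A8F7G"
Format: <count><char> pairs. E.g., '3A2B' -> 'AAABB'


Expanding each <count><char> pair:
  7A -> 'AAAAAAA'
  8F -> 'FFFFFFFF'
  7G -> 'GGGGGGG'

Decoded = AAAAAAAFFFFFFFFGGGGGGG
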